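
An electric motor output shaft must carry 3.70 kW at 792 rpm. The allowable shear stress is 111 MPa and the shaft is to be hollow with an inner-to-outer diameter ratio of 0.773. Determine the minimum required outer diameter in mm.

14.7 mm

ω = 2π·792/60 = 82.94 rad/s, so T = P/ω = 3.70×10³ / 82.94 = 44.61 N·m.
For a hollow shaft with d_i/d_o = 0.773: τ_max = 16T/(π d_o³ (1−k⁴)), so d_o = [16T/(π τ_allow (1−k⁴))]^(1/3) = [16·44.61/(π·1.11×10^8·0.6430)]^(1/3) = 0.01471 m.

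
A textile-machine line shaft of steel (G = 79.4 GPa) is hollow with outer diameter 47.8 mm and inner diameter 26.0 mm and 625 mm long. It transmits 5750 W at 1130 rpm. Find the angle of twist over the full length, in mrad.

0.818 mrad

ω = 2π·1130/60 = 118.3 rad/s, so T = P/ω = 5750 / 118.3 = 48.59 N·m.
J = π(d_o⁴ − d_i⁴)/32 = π(0.0478⁴ − 0.0260⁴)/32 = 4.677×10^-7 m⁴.
θ = T·L/(G·J) = 48.59 × 0.625 / (79.4×10⁹ × 4.677×10^-7) = 8.179×10^-4 rad.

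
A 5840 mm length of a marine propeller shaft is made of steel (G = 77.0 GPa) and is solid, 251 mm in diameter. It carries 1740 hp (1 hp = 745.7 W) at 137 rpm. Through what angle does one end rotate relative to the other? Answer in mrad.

ω = 2π·137/60 = 14.35 rad/s, so T = P/ω = 1740×745.7 / 14.35 = 90440 N·m.
J = πd⁴/32 = π(0.251)⁴/32 = 3.897×10^-4 m⁴.
θ = T·L/(G·J) = 90440 × 5.84 / (77.0×10⁹ × 3.897×10^-4) = 0.01760 rad.

17.6 mrad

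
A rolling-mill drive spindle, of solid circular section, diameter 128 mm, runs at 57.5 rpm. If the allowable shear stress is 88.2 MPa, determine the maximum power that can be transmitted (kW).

219 kW

J = πd⁴/32 = π(0.128)⁴/32 = 2.635×10^-5 m⁴.
T_max = τ_allow·J/r = 8.82×10^7 × 2.635×10^-5 / 0.0640 = 36320 N·m.
ω = 2π·57.5/60 = 6.021 rad/s, so P_max = T_max·ω = 2.187×10^5 W.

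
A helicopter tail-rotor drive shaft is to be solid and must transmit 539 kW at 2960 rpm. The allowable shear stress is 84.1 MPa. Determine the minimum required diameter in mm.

ω = 2π·2960/60 = 310.0 rad/s, so T = P/ω = 539×10³ / 310.0 = 1739 N·m.
For a solid shaft τ_max = 16T/(πd³), so d = (16T/(π τ_allow))^(1/3) = (16·1739/(π·8.41×10^7))^(1/3) = 0.04722 m.

47.2 mm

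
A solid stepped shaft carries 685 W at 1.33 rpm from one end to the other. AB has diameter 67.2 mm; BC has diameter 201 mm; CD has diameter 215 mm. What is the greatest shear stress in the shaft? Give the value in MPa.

ω = 2π·1.33/60 = 0.1393 rad/s, so T = P/ω = 685 / 0.1393 = 4918 N·m.
Under the same torque, τ_max = 16T/(πd³) is largest where d is smallest — segment AB (d = 67.2 mm).
τ_max = 16·4918/(π·(0.0672)³) = 8.254×10^7 Pa.

82.5 MPa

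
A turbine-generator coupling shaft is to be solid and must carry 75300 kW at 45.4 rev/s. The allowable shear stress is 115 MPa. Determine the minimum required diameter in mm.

ω = 2π·45.4 = 285.3 rad/s, so T = P/ω = 75300×10³ / 285.3 = 264000 N·m.
For a solid shaft τ_max = 16T/(πd³), so d = (16T/(π τ_allow))^(1/3) = (16·264000/(π·1.15×10^8))^(1/3) = 0.2270 m.

227 mm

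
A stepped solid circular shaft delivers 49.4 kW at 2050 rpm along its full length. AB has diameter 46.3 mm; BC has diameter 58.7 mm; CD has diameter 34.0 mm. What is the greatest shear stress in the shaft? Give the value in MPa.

ω = 2π·2050/60 = 214.7 rad/s, so T = P/ω = 49.4×10³ / 214.7 = 230.1 N·m.
Under the same torque, τ_max = 16T/(πd³) is largest where d is smallest — segment CD (d = 34.0 mm).
τ_max = 16·230.1/(π·(0.0340)³) = 2.982×10^7 Pa.

29.8 MPa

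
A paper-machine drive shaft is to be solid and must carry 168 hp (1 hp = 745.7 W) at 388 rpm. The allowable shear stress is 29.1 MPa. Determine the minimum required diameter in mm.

ω = 2π·388/60 = 40.63 rad/s, so T = P/ω = 168×745.7 / 40.63 = 3083 N·m.
For a solid shaft τ_max = 16T/(πd³), so d = (16T/(π τ_allow))^(1/3) = (16·3083/(π·2.91×10^7))^(1/3) = 0.08141 m.

81.4 mm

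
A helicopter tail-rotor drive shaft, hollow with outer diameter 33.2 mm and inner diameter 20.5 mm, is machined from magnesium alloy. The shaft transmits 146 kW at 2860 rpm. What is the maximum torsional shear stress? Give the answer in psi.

11500 psi

ω = 2π·2860/60 = 299.5 rad/s, so T = P/ω = 146×10³ / 299.5 = 487.5 N·m.
J = π(d_o⁴ − d_i⁴)/32 = π(0.0332⁴ − 0.0205⁴)/32 = 1.019×10^-7 m⁴.
τ_max = T·r/J = 487.5 × 0.0166 / 1.019×10^-7 = 7.938×10^7 Pa.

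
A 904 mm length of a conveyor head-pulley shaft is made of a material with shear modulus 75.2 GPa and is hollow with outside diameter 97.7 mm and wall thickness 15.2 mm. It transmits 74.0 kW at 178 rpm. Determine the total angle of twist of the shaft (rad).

0.00689 rad

ω = 2π·178/60 = 18.64 rad/s, so T = P/ω = 74.0×10³ / 18.64 = 3970 N·m.
J = π(d_o⁴ − d_i⁴)/32 = π(0.0977⁴ − 0.0673⁴)/32 = 6.931×10^-6 m⁴.
θ = T·L/(G·J) = 3970 × 0.904 / (75.2×10⁹ × 6.931×10^-6) = 6.886×10^-3 rad.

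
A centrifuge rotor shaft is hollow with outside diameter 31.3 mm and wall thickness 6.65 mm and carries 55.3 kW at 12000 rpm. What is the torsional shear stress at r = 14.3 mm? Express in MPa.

7.50 MPa

ω = 2π·12000/60 = 1257 rad/s, so T = P/ω = 55.3×10³ / 1257 = 44.01 N·m.
J = π(d_o⁴ − d_i⁴)/32 = π(0.0313⁴ − 0.0180⁴)/32 = 8.392×10^-8 m⁴.
Shear stress varies linearly with radius: τ = T·r/J = 44.01 × 0.0143 / 8.392×10^-8 = 7.499×10^6 Pa.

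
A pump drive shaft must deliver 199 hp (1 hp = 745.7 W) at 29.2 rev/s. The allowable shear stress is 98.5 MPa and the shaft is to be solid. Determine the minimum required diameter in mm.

ω = 2π·29.2 = 183.5 rad/s, so T = P/ω = 199×745.7 / 183.5 = 808.8 N·m.
For a solid shaft τ_max = 16T/(πd³), so d = (16T/(π τ_allow))^(1/3) = (16·808.8/(π·9.85×10^7))^(1/3) = 0.03471 m.

34.7 mm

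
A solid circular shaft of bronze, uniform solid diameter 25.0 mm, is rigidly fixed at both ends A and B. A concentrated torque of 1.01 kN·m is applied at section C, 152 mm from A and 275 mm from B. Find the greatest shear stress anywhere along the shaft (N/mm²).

212 N/mm²

With uniform GJ and both ends fixed, compatibility θ_AC = θ_CB gives T_A·a = T_B·b, together with T_A + T_B = T₀.
T_A = T₀·b/(a+b) = 1010·275/427.0 = 650.5 N·m; T_B = 359.5 N·m.
τ in each portion: τ_AC = 2.12×10^8 Pa, τ_CB = 1.17×10^8 Pa; maximum is in AC.
τ_max = T_AC·r/J = 650.5·0.0125/3.83×10^-8 = 2.120×10^8 Pa.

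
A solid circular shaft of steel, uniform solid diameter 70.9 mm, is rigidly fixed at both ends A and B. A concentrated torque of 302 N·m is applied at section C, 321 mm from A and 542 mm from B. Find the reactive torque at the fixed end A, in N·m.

With uniform GJ and both ends fixed, compatibility θ_AC = θ_CB gives T_A·a = T_B·b, together with T_A + T_B = T₀.
T_A = T₀·b/(a+b) = 302.0·542/863.0 = 189.7 N·m; T_B = 112.3 N·m.

190 N·m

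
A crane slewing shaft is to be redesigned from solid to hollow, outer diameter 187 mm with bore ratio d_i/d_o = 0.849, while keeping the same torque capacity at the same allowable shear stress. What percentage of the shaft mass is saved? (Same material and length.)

54.5 %

Equal τ_max and T ⇒ the solid shaft needs d_s³ = d_o³(1−k⁴), so d_s = 187·(1−0.849⁴)^(1/3) = 146.5 mm.
Area ratio A_h/A_s = d_o²(1−k²)/d_s² = (1−k²)/(1−k⁴)^(2/3) = 0.4551.
Mass saving = 1 − 0.4551 = 54.5 %.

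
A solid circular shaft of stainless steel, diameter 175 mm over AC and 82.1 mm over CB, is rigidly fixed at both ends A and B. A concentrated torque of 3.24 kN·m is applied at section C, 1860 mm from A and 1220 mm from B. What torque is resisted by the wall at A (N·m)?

Compatibility: T_A·a/J_AC = T_B·b/J_CB with T_A + T_B = T₀.
J_AC = 9.21×10^-5 m⁴, J_CB = 4.46×10^-6 m⁴, so T_A = T₀·(J_AC/a)/((J_AC/a)+(J_CB/b)) = 3017 N·m, T_B = 222.8 N·m.

3020 N·m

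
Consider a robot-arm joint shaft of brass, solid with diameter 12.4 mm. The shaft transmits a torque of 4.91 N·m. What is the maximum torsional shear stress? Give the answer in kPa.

13100 kPa

J = πd⁴/32 = π(0.0124)⁴/32 = 2.321×10^-9 m⁴.
τ_max = T·r/J = 4.910 × 0.00620 / 2.321×10^-9 = 1.312×10^7 Pa.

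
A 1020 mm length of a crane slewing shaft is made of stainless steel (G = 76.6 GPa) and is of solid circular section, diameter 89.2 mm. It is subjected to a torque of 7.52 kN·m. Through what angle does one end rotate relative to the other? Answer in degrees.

0.923°

J = πd⁴/32 = π(0.0892)⁴/32 = 6.215×10^-6 m⁴.
θ = T·L/(G·J) = 7520 × 1.02 / (76.6×10⁹ × 6.215×10^-6) = 0.01611 rad.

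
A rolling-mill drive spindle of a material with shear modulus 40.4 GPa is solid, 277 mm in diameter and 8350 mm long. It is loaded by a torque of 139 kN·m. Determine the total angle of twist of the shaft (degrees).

J = πd⁴/32 = π(0.277)⁴/32 = 5.780×10^-4 m⁴.
θ = T·L/(G·J) = 139000 × 8.35 / (40.4×10⁹ × 5.780×10^-4) = 0.04971 rad.

2.85°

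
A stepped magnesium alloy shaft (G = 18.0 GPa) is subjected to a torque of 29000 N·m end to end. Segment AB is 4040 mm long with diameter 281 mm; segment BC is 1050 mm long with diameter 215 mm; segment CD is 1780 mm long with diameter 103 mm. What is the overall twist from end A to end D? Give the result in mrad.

278 mrad

J_AB = π(0.281)⁴/32 = 6.12×10^-4 m⁴; J_BC = π(0.215)⁴/32 = 2.10×10^-4 m⁴; J_CD = π(0.103)⁴/32 = 1.10×10^-5 m⁴.
θ = (T/G)·Σ L_i/J_i = (29000/18.0×10⁹)·(4.04/6.12×10^-4 + 1.05/2.10×10^-4 + 1.78/1.10×10^-5) = 0.2782 rad.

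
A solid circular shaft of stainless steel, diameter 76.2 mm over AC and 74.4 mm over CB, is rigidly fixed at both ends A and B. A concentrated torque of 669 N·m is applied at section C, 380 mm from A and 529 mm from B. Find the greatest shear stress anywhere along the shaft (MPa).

Compatibility: T_A·a/J_AC = T_B·b/J_CB with T_A + T_B = T₀.
J_AC = 3.31×10^-6 m⁴, J_CB = 3.01×10^-6 m⁴, so T_A = T₀·(J_AC/a)/((J_AC/a)+(J_CB/b)) = 404.8 N·m, T_B = 264.2 N·m.
τ in each portion: τ_AC = 4.66×10^6 Pa, τ_CB = 3.27×10^6 Pa; maximum is in AC.
τ_max = T_AC·r/J = 404.8·0.0381/3.31×10^-6 = 4.659×10^6 Pa.

4.66 MPa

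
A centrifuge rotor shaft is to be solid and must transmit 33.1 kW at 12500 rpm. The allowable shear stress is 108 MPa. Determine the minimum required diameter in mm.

10.6 mm

ω = 2π·12500/60 = 1309 rad/s, so T = P/ω = 33.1×10³ / 1309 = 25.29 N·m.
For a solid shaft τ_max = 16T/(πd³), so d = (16T/(π τ_allow))^(1/3) = (16·25.29/(π·1.08×10^8))^(1/3) = 0.01060 m.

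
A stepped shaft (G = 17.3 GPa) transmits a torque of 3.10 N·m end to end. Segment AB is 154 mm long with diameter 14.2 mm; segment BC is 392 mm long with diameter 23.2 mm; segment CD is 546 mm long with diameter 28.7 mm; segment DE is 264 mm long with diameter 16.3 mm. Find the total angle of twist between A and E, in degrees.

J_AB = π(0.0142)⁴/32 = 3.99×10^-9 m⁴; J_BC = π(0.0232)⁴/32 = 2.84×10^-8 m⁴; J_CD = π(0.0287)⁴/32 = 6.66×10^-8 m⁴; J_DE = π(0.0163)⁴/32 = 6.93×10^-9 m⁴.
θ = (T/G)·Σ L_i/J_i = (3.100/17.3×10⁹)·(0.154/3.99×10^-9 + 0.392/2.84×10^-8 + 0.546/6.66×10^-8 + 0.264/6.93×10^-9) = 0.01768 rad.

1.01°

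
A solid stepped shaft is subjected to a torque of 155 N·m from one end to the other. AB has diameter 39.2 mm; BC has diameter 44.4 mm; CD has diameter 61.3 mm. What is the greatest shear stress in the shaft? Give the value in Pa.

Under the same torque, τ_max = 16T/(πd³) is largest where d is smallest — segment AB (d = 39.2 mm).
τ_max = 16·155.0/(π·(0.0392)³) = 1.311×10^7 Pa.

1.31e7 Pa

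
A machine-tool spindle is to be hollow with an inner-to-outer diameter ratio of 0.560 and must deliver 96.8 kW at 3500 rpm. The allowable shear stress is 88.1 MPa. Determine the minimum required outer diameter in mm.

25.7 mm

ω = 2π·3500/60 = 366.5 rad/s, so T = P/ω = 96.8×10³ / 366.5 = 264.1 N·m.
For a hollow shaft with d_i/d_o = 0.560: τ_max = 16T/(π d_o³ (1−k⁴)), so d_o = [16T/(π τ_allow (1−k⁴))]^(1/3) = [16·264.1/(π·8.81×10^7·0.9017)]^(1/3) = 0.02568 m.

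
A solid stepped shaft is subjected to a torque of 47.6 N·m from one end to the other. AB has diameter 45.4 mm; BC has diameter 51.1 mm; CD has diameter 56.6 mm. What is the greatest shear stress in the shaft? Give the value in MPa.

Under the same torque, τ_max = 16T/(πd³) is largest where d is smallest — segment AB (d = 45.4 mm).
τ_max = 16·47.60/(π·(0.0454)³) = 2.591×10^6 Pa.

2.59 MPa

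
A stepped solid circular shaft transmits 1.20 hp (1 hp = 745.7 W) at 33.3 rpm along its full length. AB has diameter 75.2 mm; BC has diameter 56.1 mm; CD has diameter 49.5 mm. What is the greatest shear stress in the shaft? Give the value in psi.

1560 psi

ω = 2π·33.3/60 = 3.487 rad/s, so T = P/ω = 1.20×745.7 / 3.487 = 256.6 N·m.
Under the same torque, τ_max = 16T/(πd³) is largest where d is smallest — segment CD (d = 49.5 mm).
τ_max = 16·256.6/(π·(0.0495)³) = 1.078×10^7 Pa.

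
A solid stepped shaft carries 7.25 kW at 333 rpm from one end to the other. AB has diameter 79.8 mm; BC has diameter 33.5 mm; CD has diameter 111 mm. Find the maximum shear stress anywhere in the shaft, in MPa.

28.2 MPa

ω = 2π·333/60 = 34.87 rad/s, so T = P/ω = 7.25×10³ / 34.87 = 207.9 N·m.
Under the same torque, τ_max = 16T/(πd³) is largest where d is smallest — segment BC (d = 33.5 mm).
τ_max = 16·207.9/(π·(0.0335)³) = 2.816×10^7 Pa.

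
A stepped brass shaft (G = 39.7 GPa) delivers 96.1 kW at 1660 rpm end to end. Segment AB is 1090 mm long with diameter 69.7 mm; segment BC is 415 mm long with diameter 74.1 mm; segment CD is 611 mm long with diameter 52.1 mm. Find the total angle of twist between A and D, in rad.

0.0203 rad

ω = 2π·1660/60 = 173.8 rad/s, so T = P/ω = 96.1×10³ / 173.8 = 552.8 N·m.
J_AB = π(0.0697)⁴/32 = 2.32×10^-6 m⁴; J_BC = π(0.0741)⁴/32 = 2.96×10^-6 m⁴; J_CD = π(0.0521)⁴/32 = 7.23×10^-7 m⁴.
θ = (T/G)·Σ L_i/J_i = (552.8/39.7×10⁹)·(1.09/2.32×10^-6 + 0.415/2.96×10^-6 + 0.611/7.23×10^-7) = 0.02027 rad.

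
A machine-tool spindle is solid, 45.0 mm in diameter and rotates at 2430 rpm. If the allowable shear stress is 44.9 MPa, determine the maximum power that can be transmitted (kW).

J = πd⁴/32 = π(0.0450)⁴/32 = 4.026×10^-7 m⁴.
T_max = τ_allow·J/r = 4.49×10^7 × 4.026×10^-7 / 0.0225 = 803.4 N·m.
ω = 2π·2430/60 = 254.5 rad/s, so P_max = T_max·ω = 2.044×10^5 W.

204 kW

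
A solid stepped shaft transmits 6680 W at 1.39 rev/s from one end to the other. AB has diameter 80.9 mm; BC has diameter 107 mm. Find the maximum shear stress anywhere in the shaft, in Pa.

7.36e6 Pa

ω = 2π·1.39 = 8.734 rad/s, so T = P/ω = 6680 / 8.734 = 764.9 N·m.
Under the same torque, τ_max = 16T/(πd³) is largest where d is smallest — segment AB (d = 80.9 mm).
τ_max = 16·764.9/(π·(0.0809)³) = 7.357×10^6 Pa.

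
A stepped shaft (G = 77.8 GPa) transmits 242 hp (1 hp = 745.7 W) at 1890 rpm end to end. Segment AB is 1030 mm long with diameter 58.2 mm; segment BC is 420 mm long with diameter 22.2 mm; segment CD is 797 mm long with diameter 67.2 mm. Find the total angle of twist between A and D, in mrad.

ω = 2π·1890/60 = 197.9 rad/s, so T = P/ω = 242×745.7 / 197.9 = 911.8 N·m.
J_AB = π(0.0582)⁴/32 = 1.13×10^-6 m⁴; J_BC = π(0.0222)⁴/32 = 2.38×10^-8 m⁴; J_CD = π(0.0672)⁴/32 = 2.00×10^-6 m⁴.
θ = (T/G)·Σ L_i/J_i = (911.8/77.8×10⁹)·(1.03/1.13×10^-6 + 0.420/2.38×10^-8 + 0.797/2.00×10^-6) = 0.2218 rad.

222 mrad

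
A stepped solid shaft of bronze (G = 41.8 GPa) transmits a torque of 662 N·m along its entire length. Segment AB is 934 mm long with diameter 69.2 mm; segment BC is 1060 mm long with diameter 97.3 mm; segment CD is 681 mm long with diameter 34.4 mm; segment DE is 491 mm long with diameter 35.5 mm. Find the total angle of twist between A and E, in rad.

J_AB = π(0.0692)⁴/32 = 2.25×10^-6 m⁴; J_BC = π(0.0973)⁴/32 = 8.80×10^-6 m⁴; J_CD = π(0.0344)⁴/32 = 1.37×10^-7 m⁴; J_DE = π(0.0355)⁴/32 = 1.56×10^-7 m⁴.
θ = (T/G)·Σ L_i/J_i = (662.0/41.8×10⁹)·(0.934/2.25×10^-6 + 1.06/8.80×10^-6 + 0.681/1.37×10^-7 + 0.491/1.56×10^-7) = 0.1368 rad.

0.137 rad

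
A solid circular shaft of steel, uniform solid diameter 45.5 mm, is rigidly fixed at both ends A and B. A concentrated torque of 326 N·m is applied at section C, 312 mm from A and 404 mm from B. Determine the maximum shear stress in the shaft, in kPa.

9950 kPa

With uniform GJ and both ends fixed, compatibility θ_AC = θ_CB gives T_A·a = T_B·b, together with T_A + T_B = T₀.
T_A = T₀·b/(a+b) = 326.0·404/716.0 = 183.9 N·m; T_B = 142.1 N·m.
τ in each portion: τ_AC = 9.95×10^6 Pa, τ_CB = 7.68×10^6 Pa; maximum is in AC.
τ_max = T_AC·r/J = 183.9·0.0227/4.21×10^-7 = 9.945×10^6 Pa.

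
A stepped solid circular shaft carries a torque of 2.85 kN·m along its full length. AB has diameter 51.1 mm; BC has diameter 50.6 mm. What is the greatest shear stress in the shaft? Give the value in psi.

16200 psi

Under the same torque, τ_max = 16T/(πd³) is largest where d is smallest — segment BC (d = 50.6 mm).
τ_max = 16·2850/(π·(0.0506)³) = 1.120×10^8 Pa.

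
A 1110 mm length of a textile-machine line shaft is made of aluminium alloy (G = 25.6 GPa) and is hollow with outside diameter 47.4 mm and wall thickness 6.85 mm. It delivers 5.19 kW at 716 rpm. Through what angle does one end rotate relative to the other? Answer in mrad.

8.13 mrad

ω = 2π·716/60 = 74.98 rad/s, so T = P/ω = 5.19×10³ / 74.98 = 69.22 N·m.
J = π(d_o⁴ − d_i⁴)/32 = π(0.0474⁴ − 0.0337⁴)/32 = 3.690×10^-7 m⁴.
θ = T·L/(G·J) = 69.22 × 1.11 / (25.6×10⁹ × 3.690×10^-7) = 8.135×10^-3 rad.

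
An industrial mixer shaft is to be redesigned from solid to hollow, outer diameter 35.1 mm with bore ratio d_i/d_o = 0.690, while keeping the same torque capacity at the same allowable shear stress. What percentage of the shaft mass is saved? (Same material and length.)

37.8 %

Equal τ_max and T ⇒ the solid shaft needs d_s³ = d_o³(1−k⁴), so d_s = 35.1·(1−0.690⁴)^(1/3) = 32.22 mm.
Area ratio A_h/A_s = d_o²(1−k²)/d_s² = (1−k²)/(1−k⁴)^(2/3) = 0.6218.
Mass saving = 1 − 0.6218 = 37.8 %.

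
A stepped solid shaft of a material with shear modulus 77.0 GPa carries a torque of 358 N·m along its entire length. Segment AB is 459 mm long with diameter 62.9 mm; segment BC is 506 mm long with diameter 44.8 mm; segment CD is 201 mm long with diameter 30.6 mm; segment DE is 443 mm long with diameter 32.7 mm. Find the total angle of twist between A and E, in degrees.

2.09°

J_AB = π(0.0629)⁴/32 = 1.54×10^-6 m⁴; J_BC = π(0.0448)⁴/32 = 3.95×10^-7 m⁴; J_CD = π(0.0306)⁴/32 = 8.61×10^-8 m⁴; J_DE = π(0.0327)⁴/32 = 1.12×10^-7 m⁴.
θ = (T/G)·Σ L_i/J_i = (358.0/77.0×10⁹)·(0.459/1.54×10^-6 + 0.506/3.95×10^-7 + 0.201/8.61×10^-8 + 0.443/1.12×10^-7) = 0.03654 rad.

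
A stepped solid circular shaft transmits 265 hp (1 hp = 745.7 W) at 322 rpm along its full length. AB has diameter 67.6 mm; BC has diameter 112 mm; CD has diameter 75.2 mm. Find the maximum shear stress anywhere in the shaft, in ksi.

14.0 ksi

ω = 2π·322/60 = 33.72 rad/s, so T = P/ω = 265×745.7 / 33.72 = 5860 N·m.
Under the same torque, τ_max = 16T/(πd³) is largest where d is smallest — segment AB (d = 67.6 mm).
τ_max = 16·5860/(π·(0.0676)³) = 9.662×10^7 Pa.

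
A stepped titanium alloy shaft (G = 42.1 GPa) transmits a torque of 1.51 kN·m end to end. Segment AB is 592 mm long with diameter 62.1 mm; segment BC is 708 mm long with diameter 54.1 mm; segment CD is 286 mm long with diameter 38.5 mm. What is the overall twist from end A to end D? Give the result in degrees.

5.29°

J_AB = π(0.0621)⁴/32 = 1.46×10^-6 m⁴; J_BC = π(0.0541)⁴/32 = 8.41×10^-7 m⁴; J_CD = π(0.0385)⁴/32 = 2.16×10^-7 m⁴.
θ = (T/G)·Σ L_i/J_i = (1510/42.1×10⁹)·(0.592/1.46×10^-6 + 0.708/8.41×10^-7 + 0.286/2.16×10^-7) = 0.09230 rad.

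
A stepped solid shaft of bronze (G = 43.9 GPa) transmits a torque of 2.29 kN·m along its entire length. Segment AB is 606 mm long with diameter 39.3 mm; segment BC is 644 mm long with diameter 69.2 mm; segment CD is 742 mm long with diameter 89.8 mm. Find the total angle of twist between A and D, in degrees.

J_AB = π(0.0393)⁴/32 = 2.34×10^-7 m⁴; J_BC = π(0.0692)⁴/32 = 2.25×10^-6 m⁴; J_CD = π(0.0898)⁴/32 = 6.38×10^-6 m⁴.
θ = (T/G)·Σ L_i/J_i = (2290/43.9×10⁹)·(0.606/2.34×10^-7 + 0.644/2.25×10^-6 + 0.742/6.38×10^-6) = 0.1560 rad.

8.94°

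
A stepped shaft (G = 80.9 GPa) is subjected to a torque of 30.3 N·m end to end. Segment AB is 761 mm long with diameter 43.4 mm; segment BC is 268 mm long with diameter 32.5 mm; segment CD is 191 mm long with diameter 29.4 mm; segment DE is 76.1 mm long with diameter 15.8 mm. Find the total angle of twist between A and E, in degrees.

0.422°

J_AB = π(0.0434)⁴/32 = 3.48×10^-7 m⁴; J_BC = π(0.0325)⁴/32 = 1.10×10^-7 m⁴; J_CD = π(0.0294)⁴/32 = 7.33×10^-8 m⁴; J_DE = π(0.0158)⁴/32 = 6.12×10^-9 m⁴.
θ = (T/G)·Σ L_i/J_i = (30.30/80.9×10⁹)·(0.761/3.48×10^-7 + 0.268/1.10×10^-7 + 0.191/7.33×10^-8 + 0.0761/6.12×10^-9) = 7.369×10^-3 rad.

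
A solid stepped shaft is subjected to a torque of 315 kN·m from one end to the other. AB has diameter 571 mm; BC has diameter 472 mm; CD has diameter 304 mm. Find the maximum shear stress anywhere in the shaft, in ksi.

Under the same torque, τ_max = 16T/(πd³) is largest where d is smallest — segment CD (d = 304 mm).
τ_max = 16·315000/(π·(0.304)³) = 5.710×10^7 Pa.

8.28 ksi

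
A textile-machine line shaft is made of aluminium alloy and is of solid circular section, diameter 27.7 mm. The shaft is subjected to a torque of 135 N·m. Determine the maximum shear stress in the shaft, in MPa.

32.3 MPa

J = πd⁴/32 = π(0.0277)⁴/32 = 5.780×10^-8 m⁴.
τ_max = T·r/J = 135.0 × 0.0138 / 5.780×10^-8 = 3.235×10^7 Pa.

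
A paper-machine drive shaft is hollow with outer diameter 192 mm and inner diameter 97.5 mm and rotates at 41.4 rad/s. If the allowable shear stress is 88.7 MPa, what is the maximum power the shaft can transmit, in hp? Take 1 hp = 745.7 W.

J = π(d_o⁴ − d_i⁴)/32 = π(0.192⁴ − 0.0975⁴)/32 = 1.245×10^-4 m⁴.
T_max = τ_allow·J/r = 8.87×10^7 × 1.245×10^-4 / 0.0960 = 115100 N·m.
ω = 41.4 rad/s, so P_max = T_max·ω = 4.764×10^6 W.

6390 hp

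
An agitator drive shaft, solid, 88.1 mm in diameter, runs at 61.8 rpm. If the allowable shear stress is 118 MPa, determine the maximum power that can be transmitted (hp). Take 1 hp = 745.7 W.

137 hp

J = πd⁴/32 = π(0.0881)⁴/32 = 5.914×10^-6 m⁴.
T_max = τ_allow·J/r = 1.18×10^8 × 5.914×10^-6 / 0.0440 = 15840 N·m.
ω = 2π·61.8/60 = 6.472 rad/s, so P_max = T_max·ω = 1.025×10^5 W.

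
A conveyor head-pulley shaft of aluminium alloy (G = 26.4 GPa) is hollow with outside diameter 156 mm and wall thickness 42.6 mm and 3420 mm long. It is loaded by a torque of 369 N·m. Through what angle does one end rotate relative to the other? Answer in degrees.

J = π(d_o⁴ − d_i⁴)/32 = π(0.156⁴ − 0.0708⁴)/32 = 5.568×10^-5 m⁴.
θ = T·L/(G·J) = 369.0 × 3.42 / (26.4×10⁹ × 5.568×10^-5) = 8.586×10^-4 rad.

0.0492°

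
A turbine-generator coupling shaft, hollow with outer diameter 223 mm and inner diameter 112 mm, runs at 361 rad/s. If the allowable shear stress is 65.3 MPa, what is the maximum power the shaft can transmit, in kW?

48100 kW

J = π(d_o⁴ − d_i⁴)/32 = π(0.223⁴ − 0.112⁴)/32 = 2.273×10^-4 m⁴.
T_max = τ_allow·J/r = 6.53×10^7 × 2.273×10^-4 / 0.112 = 133100 N·m.
ω = 361 rad/s, so P_max = T_max·ω = 4.806×10^7 W.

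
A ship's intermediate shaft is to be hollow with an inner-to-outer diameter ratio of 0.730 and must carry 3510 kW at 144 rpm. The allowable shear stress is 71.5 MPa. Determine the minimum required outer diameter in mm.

ω = 2π·144/60 = 15.08 rad/s, so T = P/ω = 3510×10³ / 15.08 = 232800 N·m.
For a hollow shaft with d_i/d_o = 0.730: τ_max = 16T/(π d_o³ (1−k⁴)), so d_o = [16T/(π τ_allow (1−k⁴))]^(1/3) = [16·232800/(π·7.15×10^7·0.7160)]^(1/3) = 0.2850 m.

285 mm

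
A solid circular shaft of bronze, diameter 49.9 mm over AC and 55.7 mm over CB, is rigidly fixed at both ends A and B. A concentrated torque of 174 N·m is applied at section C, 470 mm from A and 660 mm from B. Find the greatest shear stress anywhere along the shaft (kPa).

3390 kPa

Compatibility: T_A·a/J_AC = T_B·b/J_CB with T_A + T_B = T₀.
J_AC = 6.09×10^-7 m⁴, J_CB = 9.45×10^-7 m⁴, so T_A = T₀·(J_AC/a)/((J_AC/a)+(J_CB/b)) = 82.64 N·m, T_B = 91.36 N·m.
τ in each portion: τ_AC = 3.39×10^6 Pa, τ_CB = 2.69×10^6 Pa; maximum is in AC.
τ_max = T_AC·r/J = 82.64·0.0249/6.09×10^-7 = 3.387×10^6 Pa.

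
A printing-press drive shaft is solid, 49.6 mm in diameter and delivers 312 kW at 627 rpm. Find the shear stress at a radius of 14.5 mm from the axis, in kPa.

ω = 2π·627/60 = 65.66 rad/s, so T = P/ω = 312×10³ / 65.66 = 4752 N·m.
J = πd⁴/32 = π(0.0496)⁴/32 = 5.942×10^-7 m⁴.
Shear stress varies linearly with radius: τ = T·r/J = 4752 × 0.0145 / 5.942×10^-7 = 1.160×10^8 Pa.

116000 kPa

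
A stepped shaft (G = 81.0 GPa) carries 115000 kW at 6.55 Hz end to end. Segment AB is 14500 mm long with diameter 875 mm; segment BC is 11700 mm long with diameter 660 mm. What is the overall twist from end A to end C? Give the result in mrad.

ω = 2π·6.55 = 41.15 rad/s, so T = P/ω = 115000×10³ / 41.15 = 2.794e6 N·m.
J_AB = π(0.875)⁴/32 = 0.0575 m⁴; J_BC = π(0.660)⁴/32 = 0.0186 m⁴.
θ = (T/G)·Σ L_i/J_i = (2.794e6/81.0×10⁹)·(14.5/0.0575 + 11.7/0.0186) = 0.03036 rad.

30.4 mrad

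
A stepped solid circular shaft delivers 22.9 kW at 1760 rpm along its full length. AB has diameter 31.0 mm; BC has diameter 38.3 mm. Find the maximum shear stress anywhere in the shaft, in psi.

ω = 2π·1760/60 = 184.3 rad/s, so T = P/ω = 22.9×10³ / 184.3 = 124.2 N·m.
Under the same torque, τ_max = 16T/(πd³) is largest where d is smallest — segment AB (d = 31.0 mm).
τ_max = 16·124.2/(π·(0.0310)³) = 2.124×10^7 Pa.

3080 psi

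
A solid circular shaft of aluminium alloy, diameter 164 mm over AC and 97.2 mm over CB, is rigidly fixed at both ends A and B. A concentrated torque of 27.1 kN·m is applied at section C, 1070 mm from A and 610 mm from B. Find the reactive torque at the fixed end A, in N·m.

Compatibility: T_A·a/J_AC = T_B·b/J_CB with T_A + T_B = T₀.
J_AC = 7.10×10^-5 m⁴, J_CB = 8.76×10^-6 m⁴, so T_A = T₀·(J_AC/a)/((J_AC/a)+(J_CB/b)) = 22280 N·m, T_B = 4822 N·m.

22300 N·m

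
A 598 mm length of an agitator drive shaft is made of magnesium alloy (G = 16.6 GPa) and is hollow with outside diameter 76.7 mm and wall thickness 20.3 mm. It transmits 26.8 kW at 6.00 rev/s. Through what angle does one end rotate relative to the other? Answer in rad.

0.00793 rad

ω = 2π·6.00 = 37.70 rad/s, so T = P/ω = 26.8×10³ / 37.70 = 710.9 N·m.
J = π(d_o⁴ − d_i⁴)/32 = π(0.0767⁴ − 0.0361⁴)/32 = 3.231×10^-6 m⁴.
θ = T·L/(G·J) = 710.9 × 0.598 / (16.6×10⁹ × 3.231×10^-6) = 7.926×10^-3 rad.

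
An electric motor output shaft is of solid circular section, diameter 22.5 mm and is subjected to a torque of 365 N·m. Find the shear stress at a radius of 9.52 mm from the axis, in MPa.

J = πd⁴/32 = π(0.0225)⁴/32 = 2.516×10^-8 m⁴.
Shear stress varies linearly with radius: τ = T·r/J = 365.0 × 0.00952 / 2.516×10^-8 = 1.381×10^8 Pa.

138 MPa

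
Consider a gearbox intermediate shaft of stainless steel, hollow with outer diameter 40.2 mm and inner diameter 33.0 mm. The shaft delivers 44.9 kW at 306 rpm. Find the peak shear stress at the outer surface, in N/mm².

ω = 2π·306/60 = 32.04 rad/s, so T = P/ω = 44.9×10³ / 32.04 = 1401 N·m.
J = π(d_o⁴ − d_i⁴)/32 = π(0.0402⁴ − 0.0330⁴)/32 = 1.400×10^-7 m⁴.
τ_max = T·r/J = 1401 × 0.0201 / 1.400×10^-7 = 2.012×10^8 Pa.

201 N/mm²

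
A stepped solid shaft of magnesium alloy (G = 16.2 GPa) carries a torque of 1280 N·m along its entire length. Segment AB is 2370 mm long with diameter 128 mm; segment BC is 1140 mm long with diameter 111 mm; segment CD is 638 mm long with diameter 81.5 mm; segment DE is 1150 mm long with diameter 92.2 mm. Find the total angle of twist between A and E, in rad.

0.0376 rad

J_AB = π(0.128)⁴/32 = 2.64×10^-5 m⁴; J_BC = π(0.111)⁴/32 = 1.49×10^-5 m⁴; J_CD = π(0.0815)⁴/32 = 4.33×10^-6 m⁴; J_DE = π(0.0922)⁴/32 = 7.09×10^-6 m⁴.
θ = (T/G)·Σ L_i/J_i = (1280/16.2×10⁹)·(2.37/2.64×10^-5 + 1.14/1.49×10^-5 + 0.638/4.33×10^-6 + 1.15/7.09×10^-6) = 0.03760 rad.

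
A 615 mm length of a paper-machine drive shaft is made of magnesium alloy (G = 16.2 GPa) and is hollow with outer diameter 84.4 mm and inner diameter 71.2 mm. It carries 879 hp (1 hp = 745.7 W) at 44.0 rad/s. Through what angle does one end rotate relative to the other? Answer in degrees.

13.2°

ω = 44.0 rad/s, so T = P/ω = 879×745.7 / 44.00 = 14900 N·m.
J = π(d_o⁴ − d_i⁴)/32 = π(0.0844⁴ − 0.0712⁴)/32 = 2.459×10^-6 m⁴.
θ = T·L/(G·J) = 14900 × 0.615 / (16.2×10⁹ × 2.459×10^-6) = 0.2300 rad.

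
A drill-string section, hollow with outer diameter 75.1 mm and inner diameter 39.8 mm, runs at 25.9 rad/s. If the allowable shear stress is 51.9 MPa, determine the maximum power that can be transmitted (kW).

103 kW

J = π(d_o⁴ − d_i⁴)/32 = π(0.0751⁴ − 0.0398⁴)/32 = 2.877×10^-6 m⁴.
T_max = τ_allow·J/r = 5.19×10^7 × 2.877×10^-6 / 0.0376 = 3976 N·m.
ω = 25.9 rad/s, so P_max = T_max·ω = 1.030×10^5 W.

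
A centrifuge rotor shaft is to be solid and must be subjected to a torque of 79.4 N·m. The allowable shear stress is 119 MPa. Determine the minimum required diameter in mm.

15.0 mm

For a solid shaft τ_max = 16T/(πd³), so d = (16T/(π τ_allow))^(1/3) = (16·79.40/(π·1.19×10^8))^(1/3) = 0.01503 m.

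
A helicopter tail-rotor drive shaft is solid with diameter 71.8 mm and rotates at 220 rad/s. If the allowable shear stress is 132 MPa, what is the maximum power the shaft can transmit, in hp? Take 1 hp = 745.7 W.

J = πd⁴/32 = π(0.0718)⁴/32 = 2.609×10^-6 m⁴.
T_max = τ_allow·J/r = 1.32×10^8 × 2.609×10^-6 / 0.0359 = 9594 N·m.
ω = 220 rad/s, so P_max = T_max·ω = 2.111×10^6 W.

2830 hp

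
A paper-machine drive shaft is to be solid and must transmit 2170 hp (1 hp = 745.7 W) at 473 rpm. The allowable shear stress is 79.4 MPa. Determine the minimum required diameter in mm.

ω = 2π·473/60 = 49.53 rad/s, so T = P/ω = 2170×745.7 / 49.53 = 32670 N·m.
For a solid shaft τ_max = 16T/(πd³), so d = (16T/(π τ_allow))^(1/3) = (16·32670/(π·7.94×10^7))^(1/3) = 0.1280 m.

128 mm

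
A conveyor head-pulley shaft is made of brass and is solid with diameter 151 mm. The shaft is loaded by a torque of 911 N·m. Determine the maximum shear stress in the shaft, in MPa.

J = πd⁴/32 = π(0.151)⁴/32 = 5.104×10^-5 m⁴.
τ_max = T·r/J = 911.0 × 0.0755 / 5.104×10^-5 = 1.348×10^6 Pa.

1.35 MPa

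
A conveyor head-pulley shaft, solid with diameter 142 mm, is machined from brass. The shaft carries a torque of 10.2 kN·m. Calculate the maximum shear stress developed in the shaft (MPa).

18.1 MPa

J = πd⁴/32 = π(0.142)⁴/32 = 3.992×10^-5 m⁴.
τ_max = T·r/J = 10200 × 0.0710 / 3.992×10^-5 = 1.814×10^7 Pa.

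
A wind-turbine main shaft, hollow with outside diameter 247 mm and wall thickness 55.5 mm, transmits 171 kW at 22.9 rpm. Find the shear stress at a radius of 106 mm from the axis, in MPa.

22.8 MPa

ω = 2π·22.9/60 = 2.398 rad/s, so T = P/ω = 171×10³ / 2.398 = 71310 N·m.
J = π(d_o⁴ − d_i⁴)/32 = π(0.247⁴ − 0.136⁴)/32 = 3.318×10^-4 m⁴.
Shear stress varies linearly with radius: τ = T·r/J = 71310 × 0.106 / 3.318×10^-4 = 2.278×10^7 Pa.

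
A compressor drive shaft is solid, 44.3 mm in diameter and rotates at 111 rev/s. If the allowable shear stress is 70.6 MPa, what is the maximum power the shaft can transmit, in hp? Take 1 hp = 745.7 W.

J = πd⁴/32 = π(0.0443)⁴/32 = 3.781×10^-7 m⁴.
T_max = τ_allow·J/r = 7.06×10^7 × 3.781×10^-7 / 0.0221 = 1205 N·m.
ω = 2π·111 = 697.4 rad/s, so P_max = T_max·ω = 8.405×10^5 W.

1130 hp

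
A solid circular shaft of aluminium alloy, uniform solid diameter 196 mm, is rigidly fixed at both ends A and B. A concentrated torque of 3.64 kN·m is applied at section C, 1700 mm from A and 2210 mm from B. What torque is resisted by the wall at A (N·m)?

With uniform GJ and both ends fixed, compatibility θ_AC = θ_CB gives T_A·a = T_B·b, together with T_A + T_B = T₀.
T_A = T₀·b/(a+b) = 3640·2210/3910 = 2057 N·m; T_B = 1583 N·m.

2060 N·m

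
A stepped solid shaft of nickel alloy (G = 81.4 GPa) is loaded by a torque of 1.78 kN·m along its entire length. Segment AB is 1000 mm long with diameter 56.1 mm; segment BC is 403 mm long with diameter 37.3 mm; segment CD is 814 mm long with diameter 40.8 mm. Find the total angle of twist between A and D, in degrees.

J_AB = π(0.0561)⁴/32 = 9.72×10^-7 m⁴; J_BC = π(0.0373)⁴/32 = 1.90×10^-7 m⁴; J_CD = π(0.0408)⁴/32 = 2.72×10^-7 m⁴.
θ = (T/G)·Σ L_i/J_i = (1780/81.4×10⁹)·(1.00/9.72×10^-7 + 0.403/1.90×10^-7 + 0.814/2.72×10^-7) = 0.1343 rad.

7.69°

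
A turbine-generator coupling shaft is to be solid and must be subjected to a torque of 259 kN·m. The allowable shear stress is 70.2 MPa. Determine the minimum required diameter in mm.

266 mm

For a solid shaft τ_max = 16T/(πd³), so d = (16T/(π τ_allow))^(1/3) = (16·259000/(π·7.02×10^7))^(1/3) = 0.2659 m.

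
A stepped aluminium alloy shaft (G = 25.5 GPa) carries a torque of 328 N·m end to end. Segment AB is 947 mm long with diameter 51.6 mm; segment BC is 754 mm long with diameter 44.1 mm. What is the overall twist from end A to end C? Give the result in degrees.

2.50°

J_AB = π(0.0516)⁴/32 = 6.96×10^-7 m⁴; J_BC = π(0.0441)⁴/32 = 3.71×10^-7 m⁴.
θ = (T/G)·Σ L_i/J_i = (328.0/25.5×10⁹)·(0.947/6.96×10^-7 + 0.754/3.71×10^-7) = 0.04362 rad.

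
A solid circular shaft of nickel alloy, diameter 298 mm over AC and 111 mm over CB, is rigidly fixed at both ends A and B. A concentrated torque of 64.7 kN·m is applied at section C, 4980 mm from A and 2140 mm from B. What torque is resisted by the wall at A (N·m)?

61900 N·m

Compatibility: T_A·a/J_AC = T_B·b/J_CB with T_A + T_B = T₀.
J_AC = 7.74×10^-4 m⁴, J_CB = 1.49×10^-5 m⁴, so T_A = T₀·(J_AC/a)/((J_AC/a)+(J_CB/b)) = 61930 N·m, T_B = 2774 N·m.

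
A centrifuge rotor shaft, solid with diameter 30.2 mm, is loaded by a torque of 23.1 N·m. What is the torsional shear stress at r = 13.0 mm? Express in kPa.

3680 kPa

J = πd⁴/32 = π(0.0302)⁴/32 = 8.166×10^-8 m⁴.
Shear stress varies linearly with radius: τ = T·r/J = 23.10 × 0.0130 / 8.166×10^-8 = 3.677×10^6 Pa.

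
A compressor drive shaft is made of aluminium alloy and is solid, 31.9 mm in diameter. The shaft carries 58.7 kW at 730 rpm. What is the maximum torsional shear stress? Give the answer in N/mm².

ω = 2π·730/60 = 76.45 rad/s, so T = P/ω = 58.7×10³ / 76.45 = 767.9 N·m.
J = πd⁴/32 = π(0.0319)⁴/32 = 1.017×10^-7 m⁴.
τ_max = T·r/J = 767.9 × 0.0159 / 1.017×10^-7 = 1.205×10^8 Pa.

120 N/mm²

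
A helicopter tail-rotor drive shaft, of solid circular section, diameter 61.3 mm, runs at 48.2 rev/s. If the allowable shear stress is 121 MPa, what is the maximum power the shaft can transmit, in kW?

1660 kW

J = πd⁴/32 = π(0.0613)⁴/32 = 1.386×10^-6 m⁴.
T_max = τ_allow·J/r = 1.21×10^8 × 1.386×10^-6 / 0.0307 = 5473 N·m.
ω = 2π·48.2 = 302.8 rad/s, so P_max = T_max·ω = 1.657×10^6 W.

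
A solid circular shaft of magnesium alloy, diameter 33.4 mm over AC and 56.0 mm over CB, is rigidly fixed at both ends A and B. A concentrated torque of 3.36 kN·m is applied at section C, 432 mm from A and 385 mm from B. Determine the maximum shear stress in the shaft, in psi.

Compatibility: T_A·a/J_AC = T_B·b/J_CB with T_A + T_B = T₀.
J_AC = 1.22×10^-7 m⁴, J_CB = 9.65×10^-7 m⁴, so T_A = T₀·(J_AC/a)/((J_AC/a)+(J_CB/b)) = 340.5 N·m, T_B = 3019 N·m.
τ in each portion: τ_AC = 4.65×10^7 Pa, τ_CB = 8.76×10^7 Pa; maximum is in CB.
τ_max = T_CB·r/J = 3019·0.0280/9.65×10^-7 = 8.757×10^7 Pa.

12700 psi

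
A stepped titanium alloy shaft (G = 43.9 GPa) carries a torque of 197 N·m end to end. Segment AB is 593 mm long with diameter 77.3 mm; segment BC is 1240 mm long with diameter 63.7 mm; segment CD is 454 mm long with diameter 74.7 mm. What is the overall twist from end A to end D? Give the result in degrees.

0.279°

J_AB = π(0.0773)⁴/32 = 3.51×10^-6 m⁴; J_BC = π(0.0637)⁴/32 = 1.62×10^-6 m⁴; J_CD = π(0.0747)⁴/32 = 3.06×10^-6 m⁴.
θ = (T/G)·Σ L_i/J_i = (197.0/43.9×10⁹)·(0.593/3.51×10^-6 + 1.24/1.62×10^-6 + 0.454/3.06×10^-6) = 4.868×10^-3 rad.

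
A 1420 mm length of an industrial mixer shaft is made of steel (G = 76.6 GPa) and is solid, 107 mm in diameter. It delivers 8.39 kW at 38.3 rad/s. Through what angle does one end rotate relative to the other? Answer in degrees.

ω = 38.3 rad/s, so T = P/ω = 8.39×10³ / 38.30 = 219.1 N·m.
J = πd⁴/32 = π(0.107)⁴/32 = 1.287×10^-5 m⁴.
θ = T·L/(G·J) = 219.1 × 1.42 / (76.6×10⁹ × 1.287×10^-5) = 3.156×10^-4 rad.

0.0181°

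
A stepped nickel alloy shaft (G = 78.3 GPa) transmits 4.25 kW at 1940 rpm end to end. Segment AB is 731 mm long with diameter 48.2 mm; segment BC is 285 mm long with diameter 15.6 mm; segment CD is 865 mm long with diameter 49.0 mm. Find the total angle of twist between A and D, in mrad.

13.9 mrad

ω = 2π·1940/60 = 203.2 rad/s, so T = P/ω = 4.25×10³ / 203.2 = 20.92 N·m.
J_AB = π(0.0482)⁴/32 = 5.30×10^-7 m⁴; J_BC = π(0.0156)⁴/32 = 5.81×10^-9 m⁴; J_CD = π(0.0490)⁴/32 = 5.66×10^-7 m⁴.
θ = (T/G)·Σ L_i/J_i = (20.92/78.3×10⁹)·(0.731/5.30×10^-7 + 0.285/5.81×10^-9 + 0.865/5.66×10^-7) = 0.01387 rad.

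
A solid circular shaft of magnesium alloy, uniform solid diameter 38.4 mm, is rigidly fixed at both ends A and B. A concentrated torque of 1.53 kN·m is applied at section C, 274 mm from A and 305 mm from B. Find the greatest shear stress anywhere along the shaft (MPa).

With uniform GJ and both ends fixed, compatibility θ_AC = θ_CB gives T_A·a = T_B·b, together with T_A + T_B = T₀.
T_A = T₀·b/(a+b) = 1530·305/579.0 = 806.0 N·m; T_B = 724.0 N·m.
τ in each portion: τ_AC = 7.25×10^7 Pa, τ_CB = 6.51×10^7 Pa; maximum is in AC.
τ_max = T_AC·r/J = 806.0·0.0192/2.13×10^-7 = 7.249×10^7 Pa.

72.5 MPa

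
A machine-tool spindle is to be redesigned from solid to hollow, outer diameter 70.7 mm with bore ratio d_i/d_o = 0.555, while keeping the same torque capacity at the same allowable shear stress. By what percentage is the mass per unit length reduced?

Equal τ_max and T ⇒ the solid shaft needs d_s³ = d_o³(1−k⁴), so d_s = 70.7·(1−0.555⁴)^(1/3) = 68.39 mm.
Area ratio A_h/A_s = d_o²(1−k²)/d_s² = (1−k²)/(1−k⁴)^(2/3) = 0.7395.
Mass saving = 1 − 0.7395 = 26.0 %.

26.0 %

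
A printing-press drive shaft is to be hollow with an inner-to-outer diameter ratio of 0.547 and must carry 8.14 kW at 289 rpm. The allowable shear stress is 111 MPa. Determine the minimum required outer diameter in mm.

23.8 mm

ω = 2π·289/60 = 30.26 rad/s, so T = P/ω = 8.14×10³ / 30.26 = 269.0 N·m.
For a hollow shaft with d_i/d_o = 0.547: τ_max = 16T/(π d_o³ (1−k⁴)), so d_o = [16T/(π τ_allow (1−k⁴))]^(1/3) = [16·269.0/(π·1.11×10^8·0.9105)]^(1/3) = 0.02384 m.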